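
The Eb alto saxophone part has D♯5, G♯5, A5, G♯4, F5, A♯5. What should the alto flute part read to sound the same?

First find concert pitch: the Eb alto saxophone sounds a major sixth below written, so D♯5 G♯5 A5 G♯4 F5 A♯5 sounds F#4 B4 C5 B3 Ab4 C#5.
Then write for alto flute: it sounds a perfect fourth below written, so the part must be a perfect fourth above concert.
F#4 → B4
B4 → E5
C5 → F5
B3 → E4
Ab4 → Db5
C#5 → F#5

B4 E5 F5 E4 Db5 F#5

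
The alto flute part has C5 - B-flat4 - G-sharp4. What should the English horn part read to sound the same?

D5 C5 A#4

First find concert pitch: the alto flute sounds a perfect fourth below written, so C5 B-flat4 G-sharp4 sounds G4 F4 D#4.
Then write for English horn: it sounds a perfect fifth below written, so the part must be a perfect fifth above concert.
G4 → D5
F4 → C5
D#4 → A#4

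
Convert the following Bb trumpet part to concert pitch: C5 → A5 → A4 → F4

The Bb trumpet sounds a major second below written, so transpose each written note down a major second.
C5 to Bb4
A5 to G5
A4 to G4
F4 to Eb4

Bb4 G5 G4 Eb4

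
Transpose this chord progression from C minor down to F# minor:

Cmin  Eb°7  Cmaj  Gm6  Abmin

F#min A°7 F#maj C#m6 Dmin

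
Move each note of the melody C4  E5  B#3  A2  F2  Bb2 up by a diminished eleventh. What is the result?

Fb5 Ab6 E5 Db4 Bbb3 Ebb4

C4 becomes Fb5
E5 becomes Ab6
B#3 becomes E5
A2 becomes Db4
F2 becomes Bbb3
Bb2 becomes Ebb4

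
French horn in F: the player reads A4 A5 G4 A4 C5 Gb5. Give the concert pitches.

D4 D5 C4 D4 F4 Cb5

The French horn in F sounds a perfect fifth below written, so transpose each written note down a perfect fifth.
A4 becomes D4
A5 becomes D5
G4 becomes C4
A4 becomes D4
C5 becomes F4
Gb5 becomes Cb5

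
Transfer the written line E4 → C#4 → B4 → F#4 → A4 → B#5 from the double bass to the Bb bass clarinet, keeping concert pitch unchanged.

F#4 D#4 C#5 G#4 B4 C##6

First find concert pitch: the double bass sounds a perfect octave below written, so E4 C#4 B4 F#4 A4 B#5 sounds E3 C#3 B3 F#3 A3 B#4.
Then write for Bb bass clarinet: it sounds a major ninth below written, so the part must be a major ninth above concert.
E3 → F#4
C#3 → D#4
B3 → C#5
F#3 → G#4
A3 → B4
B#4 → C##6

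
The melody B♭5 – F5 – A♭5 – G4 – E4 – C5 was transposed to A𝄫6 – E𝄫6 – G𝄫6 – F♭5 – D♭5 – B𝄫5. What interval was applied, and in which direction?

up a diminished seventh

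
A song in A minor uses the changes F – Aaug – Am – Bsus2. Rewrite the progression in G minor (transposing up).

Eb Gaug Gm Asus2

A minor up to G minor is a minor seventh; each chord root moves by that interval while the quality stays the same.
F: root F up a minor seventh → Eb, giving Eb.
Aaug: root A up a minor seventh → G, giving Gaug.
Am: root A up a minor seventh → G, giving Gm.
Bsus2: root B up a minor seventh → A, giving Asus2.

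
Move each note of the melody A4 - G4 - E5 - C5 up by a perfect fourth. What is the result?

A4 → D5
G4 → C5
E5 → A5
C5 → F5

D5 C5 A5 F5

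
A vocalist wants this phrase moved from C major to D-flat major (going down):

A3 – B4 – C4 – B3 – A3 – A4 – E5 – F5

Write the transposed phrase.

C major to D-flat major down is a major seventh, so every note moves down by that interval.
A3 to Bb2
B4 to C4
C4 to Db3
B3 to C3
A3 to Bb2
A4 to Bb3
E5 to F4
F5 to Gb4

Bb2 C4 Db3 C3 Bb2 Bb3 F4 Gb4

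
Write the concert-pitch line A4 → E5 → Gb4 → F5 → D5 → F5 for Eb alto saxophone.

The Eb alto saxophone sounds a major sixth below written, so the written part must be a major sixth above concert — transpose each note up.
A4 to F#5
E5 to C#6
Gb4 to Eb5
F5 to D6
D5 to B5
F5 to D6

F#5 C#6 Eb5 D6 B5 D6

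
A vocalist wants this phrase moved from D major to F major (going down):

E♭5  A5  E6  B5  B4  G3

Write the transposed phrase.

D major to F major down is a major sixth, so every note moves down by that interval.
Eb5 to Gb4
A5 to C5
E6 to G5
B5 to D5
B4 to D4
G3 to Bb2

Gb4 C5 G5 D5 D4 Bb2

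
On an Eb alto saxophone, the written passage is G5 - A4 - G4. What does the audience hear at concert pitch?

Written C4 on the Eb alto saxophone sounds as Eb3, a major sixth lower; apply that shift to every note.
G5 -> Bb4
A4 -> C4
G4 -> Bb3

Bb4 C4 Bb3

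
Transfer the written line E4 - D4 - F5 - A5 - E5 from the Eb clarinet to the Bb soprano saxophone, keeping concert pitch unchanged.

A4 G4 Bb5 D6 A5

First find concert pitch: the Eb clarinet sounds a minor third above written, so E4 D4 F5 A5 E5 sounds G4 F4 Ab5 C6 G5.
Then write for Bb soprano saxophone: it sounds a major second below written, so the part must be a major second above concert.
G4 → A4
F4 → G4
Ab5 → Bb5
C6 → D6
G5 → A5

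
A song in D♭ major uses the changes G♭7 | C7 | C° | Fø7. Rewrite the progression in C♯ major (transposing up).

F#7 B#7 B#° E#ø7

D♭ major up to C♯ major is an augmented seventh; each chord root moves by that interval while the quality stays the same.
G♭7: root G♭ up an augmented seventh → F#, giving F#7.
C7: root C up an augmented seventh → B#, giving B#7.
C°: root C up an augmented seventh → B#, giving B#°.
Fø7: root F up an augmented seventh → E#, giving E#ø7.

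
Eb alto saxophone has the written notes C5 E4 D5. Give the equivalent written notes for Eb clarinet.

C4 E3 D4

First find concert pitch: the Eb alto saxophone sounds a major sixth below written, so C5 E4 D5 sounds Eb4 G3 F4.
Then write for Eb clarinet: it sounds a minor third above written, so the part must be a minor third below concert.
Eb4 → C4
G3 → E3
F4 → D4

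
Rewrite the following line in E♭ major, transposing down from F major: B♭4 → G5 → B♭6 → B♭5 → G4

Ab4 F5 Ab6 Ab5 F4

F major to E♭ major down is a major second, so every note moves down by that interval.
Bb4 -> Ab4
G5 -> F5
Bb6 -> Ab6
Bb5 -> Ab5
G4 -> F4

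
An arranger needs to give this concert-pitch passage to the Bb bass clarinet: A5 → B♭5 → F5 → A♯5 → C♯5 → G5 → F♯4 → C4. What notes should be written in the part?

B6 C7 G6 B#6 D#6 A6 G#5 D5

Written C4 sounds as Bb2 on the Bb bass clarinet, so concert pitches are written a major ninth up.
A5 becomes B6
Bb5 becomes C7
F5 becomes G6
A#5 becomes B#6
C#5 becomes D#6
G5 becomes A6
F#4 becomes G#5
C4 becomes D5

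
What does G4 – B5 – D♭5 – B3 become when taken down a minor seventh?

A3 C#5 Eb4 C#3

A minor seventh down from G4 gives A3.
B5: a seventh down reaches C, and 10 semitones makes it C#5.
A minor seventh down from Db5 gives Eb4.
B3 down a minor seventh is C#3.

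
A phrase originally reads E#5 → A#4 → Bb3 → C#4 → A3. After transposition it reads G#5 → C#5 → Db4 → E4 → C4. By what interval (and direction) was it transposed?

up a minor third

From E#5 to G#5 is 3 letter names — a third of some quality.
E#5 to G#5 is 3 semitones, which makes it a minor third; the second version is higher, so the direction is up.
Checking another pair — A3 → C4 — gives the same interval.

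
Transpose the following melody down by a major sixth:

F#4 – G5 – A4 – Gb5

F#4 → A3
G5 → Bb4
A4 → C4
Gb5 → Bbb4

A3 Bb4 C4 Bbb4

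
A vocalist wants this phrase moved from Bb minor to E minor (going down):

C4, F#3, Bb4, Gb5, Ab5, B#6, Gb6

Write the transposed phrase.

F#3 B#2 E4 C5 D5 E##6 C6

From Bb down to E is a diminished fifth; apply that to each pitch.
C4 gives F#3
F#3 gives B#2
Bb4 gives E4
Gb5 gives C5
Ab5 gives D5
B#6 gives E##6
Gb6 gives C6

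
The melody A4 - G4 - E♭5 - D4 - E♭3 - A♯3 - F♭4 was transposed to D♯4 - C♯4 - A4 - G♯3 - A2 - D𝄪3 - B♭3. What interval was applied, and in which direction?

down a diminished fifth

Take the first pair: A4 → D#4. A to D spans 5 letter names, so the interval is some kind of fifth.
D#4 to A4 is 6 semitones, which makes it a diminished fifth; the second version is lower, so the direction is down.
Checking another pair — Fb4 → Bb3 — gives the same interval.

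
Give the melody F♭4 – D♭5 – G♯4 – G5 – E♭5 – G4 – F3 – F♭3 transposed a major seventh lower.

Gbb3 Ebb4 A3 Ab4 Fb4 Ab3 Gb2 Gbb2

Fb4 down a major seventh is Gbb3.
Db5 down a major seventh is Ebb4.
G#4: a seventh down reaches A, and 11 semitones makes it A3.
G5 down a major seventh is Ab4.
Eb5: a seventh down reaches F, and 11 semitones makes it Fb4.
A major seventh down from G4 gives Ab3.
F3: a seventh down reaches G, and 11 semitones makes it Gb2.
Fb3: a seventh down reaches G, and 11 semitones makes it Gbb2.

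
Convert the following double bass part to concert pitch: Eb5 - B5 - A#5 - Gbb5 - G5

Eb4 B4 A#4 Gbb4 G4

Written C4 on the double bass sounds as C3, a perfect octave lower; apply that shift to every note.
Eb5 to Eb4
B5 to B4
A#5 to A#4
Gbb5 to Gbb4
G5 to G4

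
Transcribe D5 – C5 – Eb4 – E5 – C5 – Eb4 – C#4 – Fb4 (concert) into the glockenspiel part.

D3 C3 Eb2 E3 C3 Eb2 C#2 Fb2

Written C4 sounds as C6 on the glockenspiel, so concert pitches are written a perfect fifteenth down.
D5 to D3
C5 to C3
Eb4 to Eb2
E5 to E3
C5 to C3
Eb4 to Eb2
C#4 to C#2
Fb4 to Fb2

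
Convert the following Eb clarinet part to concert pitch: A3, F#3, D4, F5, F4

C4 A3 F4 Ab5 Ab4

Written C4 on the Eb clarinet sounds as Eb4, a minor third higher; apply that shift to every note.
A3 to C4
F#3 to A3
D4 to F4
F5 to Ab5
F4 to Ab4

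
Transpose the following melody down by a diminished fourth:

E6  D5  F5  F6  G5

B#5 A#4 C#5 C#6 D#5

E6 to B#5
D5 to A#4
F5 to C#5
F6 to C#6
G5 to D#5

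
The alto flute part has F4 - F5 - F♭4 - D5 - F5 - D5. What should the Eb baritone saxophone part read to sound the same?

First find concert pitch: the alto flute sounds a perfect fourth below written, so F4 F5 F♭4 D5 F5 D5 sounds C4 C5 Cb4 A4 C5 A4.
Then write for Eb baritone saxophone: it sounds a major thirteenth below written, so the part must be a major thirteenth above concert.
C4 → A5
C5 → A6
Cb4 → Ab5
A4 → F#6
C5 → A6
A4 → F#6

A5 A6 Ab5 F#6 A6 F#6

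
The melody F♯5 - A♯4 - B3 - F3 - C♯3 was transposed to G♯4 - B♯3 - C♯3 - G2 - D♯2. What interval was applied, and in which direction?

Take the first pair: F#5 → G#4. F to G spans 7 letter names, so the interval is some kind of seventh.
G#4 to F#5 is 10 semitones, which makes it a minor seventh; the second version is lower, so the direction is down.
Checking another pair — C#3 → D#2 — gives the same interval.

down a minor seventh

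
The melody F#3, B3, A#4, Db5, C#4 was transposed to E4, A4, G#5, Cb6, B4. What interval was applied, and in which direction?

Take the first pair: F#3 → E4. F to E spans 7 letter names, so the interval is some kind of seventh.
F#3 to E4 is 10 semitones, which makes it a minor seventh; the second version is higher, so the direction is up.
Checking another pair — C#4 → B4 — gives the same interval.

up a minor seventh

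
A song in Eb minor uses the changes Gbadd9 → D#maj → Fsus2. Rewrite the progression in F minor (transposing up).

Abadd9 E#maj Gsus2

Eb minor up to F minor is a major second; each chord root moves by that interval while the quality stays the same.
Gbadd9: root Gb up a major second → Ab, giving Abadd9.
D#maj: root D# up a major second → E#, giving E#maj.
Fsus2: root F up a major second → G, giving Gsus2.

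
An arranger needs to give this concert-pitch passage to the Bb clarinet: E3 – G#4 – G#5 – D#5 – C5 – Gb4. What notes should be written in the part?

The Bb clarinet sounds a major second below written, so the written part must be a major second above concert — transpose each note up.
E3 → F#3
G#4 → A#4
G#5 → A#5
D#5 → E#5
C5 → D5
Gb4 → Ab4

F#3 A#4 A#5 E#5 D5 Ab4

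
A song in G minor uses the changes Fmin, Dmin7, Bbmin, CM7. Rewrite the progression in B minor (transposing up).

Amin F#min7 Dmin EM7

G minor up to B minor is a major third; each chord root moves by that interval while the quality stays the same.
Fmin: root F up a major third → A, giving Amin.
Dmin7: root D up a major third → F#, giving F#min7.
Bbmin: root Bb up a major third → D, giving Dmin.
CM7: root C up a major third → E, giving EM7.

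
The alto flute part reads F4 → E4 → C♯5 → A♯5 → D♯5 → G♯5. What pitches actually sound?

C4 B3 G#4 E#5 A#4 D#5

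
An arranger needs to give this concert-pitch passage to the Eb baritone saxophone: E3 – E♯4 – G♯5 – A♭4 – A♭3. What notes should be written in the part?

C#5 C##6 E#7 F6 F5

Written C4 sounds as Eb2 on the Eb baritone saxophone, so concert pitches are written a major thirteenth up.
E3 -> C#5
E#4 -> C##6
G#5 -> E#7
Ab4 -> F6
Ab3 -> F5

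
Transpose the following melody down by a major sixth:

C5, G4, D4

A major sixth down from C5 gives Eb4.
G4: a sixth down reaches B, and 9 semitones makes it Bb3.
A major sixth down from D4 gives F3.

Eb4 Bb3 F3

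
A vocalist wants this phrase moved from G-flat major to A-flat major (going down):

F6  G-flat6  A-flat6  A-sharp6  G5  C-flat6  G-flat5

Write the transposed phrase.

G5 Ab5 Bb5 B#5 A4 Db5 Ab4

G-flat major to A-flat major down is a minor seventh, so every note moves down by that interval.
F6 -> G5
Gb6 -> Ab5
Ab6 -> Bb5
A#6 -> B#5
G5 -> A4
Cb6 -> Db5
Gb5 -> Ab4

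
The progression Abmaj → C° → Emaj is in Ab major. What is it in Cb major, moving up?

Cbmaj Eb° Gmaj

Ab major up to Cb major is a minor third; each chord root moves by that interval while the quality stays the same.
Abmaj: root Ab up a minor third → Cb, giving Cbmaj.
C°: root C up a minor third → Eb, giving Eb°.
Emaj: root E up a minor third → G, giving Gmaj.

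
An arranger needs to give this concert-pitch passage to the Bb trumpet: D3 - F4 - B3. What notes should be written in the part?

Written C4 sounds as Bb3 on the Bb trumpet, so concert pitches are written a major second up.
D3 -> E3
F4 -> G4
B3 -> C#4

E3 G4 C#4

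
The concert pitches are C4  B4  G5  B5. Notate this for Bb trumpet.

The Bb trumpet sounds a major second below written, so the written part must be a major second above concert — transpose each note up.
C4 to D4
B4 to C#5
G5 to A5
B5 to C#6

D4 C#5 A5 C#6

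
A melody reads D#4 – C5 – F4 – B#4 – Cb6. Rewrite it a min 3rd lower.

B#3 A4 D4 G##4 Ab5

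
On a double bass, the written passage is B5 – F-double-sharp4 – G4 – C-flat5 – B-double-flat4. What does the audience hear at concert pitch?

The double bass sounds a perfect octave below written, so transpose each written note down a perfect octave.
B5 -> B4
F##4 -> F##3
G4 -> G3
Cb5 -> Cb4
Bbb4 -> Bbb3

B4 F##3 G3 Cb4 Bbb3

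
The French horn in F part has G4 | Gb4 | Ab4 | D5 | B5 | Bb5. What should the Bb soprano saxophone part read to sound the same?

D4 Db4 Eb4 A4 F#5 F5

First find concert pitch: the French horn in F sounds a perfect fifth below written, so G4 Gb4 Ab4 D5 B5 Bb5 sounds C4 Cb4 Db4 G4 E5 Eb5.
Then write for Bb soprano saxophone: it sounds a major second below written, so the part must be a major second above concert.
C4 → D4
Cb4 → Db4
Db4 → Eb4
G4 → A4
E5 → F#5
Eb5 → F5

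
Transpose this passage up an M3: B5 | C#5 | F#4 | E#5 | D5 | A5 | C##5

B5: a third up reaches D, and 4 semitones makes it D#6.
A major third up from C#5 gives E#5.
F#4 up a major third is A#4.
E#5 up a major third is G##5.
D5 up a major third is F#5.
A major third up from A5 gives C#6.
C##5 up a major third is E##5.

D#6 E#5 A#4 G##5 F#5 C#6 E##5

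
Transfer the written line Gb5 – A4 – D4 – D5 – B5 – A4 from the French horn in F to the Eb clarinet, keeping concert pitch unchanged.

First find concert pitch: the French horn in F sounds a perfect fifth below written, so Gb5 A4 D4 D5 B5 A4 sounds Cb5 D4 G3 G4 E5 D4.
Then write for Eb clarinet: it sounds a minor third above written, so the part must be a minor third below concert.
Cb5 → Ab4
D4 → B3
G3 → E3
G4 → E4
E5 → C#5
D4 → B3

Ab4 B3 E3 E4 C#5 B3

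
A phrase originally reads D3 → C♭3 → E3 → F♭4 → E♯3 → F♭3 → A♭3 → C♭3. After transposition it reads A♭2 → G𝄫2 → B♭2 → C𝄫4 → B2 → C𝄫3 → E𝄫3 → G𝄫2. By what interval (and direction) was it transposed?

down an augmented fourth

From D3 to Ab2 is 4 letter names — a fourth of some quality.
Ab2 to D3 is 6 semitones, which makes it an augmented fourth; the second version is lower, so the direction is down.
Checking another pair — Cb3 → Gbb2 — gives the same interval.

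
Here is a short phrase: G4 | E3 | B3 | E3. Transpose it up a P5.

G4 to D5
E3 to B3
B3 to F#4
E3 to B3

D5 B3 F#4 B3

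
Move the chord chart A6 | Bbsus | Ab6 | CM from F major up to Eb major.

G6 Absus Gb6 BbM

F major up to Eb major is a minor seventh; each chord root moves by that interval while the quality stays the same.
A6: root A up a minor seventh → G, giving G6.
Bbsus: root Bb up a minor seventh → Ab, giving Absus.
Ab6: root Ab up a minor seventh → Gb, giving Gb6.
CM: root C up a minor seventh → Bb, giving BbM.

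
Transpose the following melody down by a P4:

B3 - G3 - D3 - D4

F#3 D3 A2 A3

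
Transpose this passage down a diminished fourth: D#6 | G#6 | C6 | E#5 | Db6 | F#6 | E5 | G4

A##5 D##6 G#5 B##4 A5 C##6 B#4 D#4

D#6: a fourth down reaches A, and 4 semitones makes it A##5.
G#6: a fourth down reaches D, and 4 semitones makes it D##6.
C6: a fourth down reaches G, and 4 semitones makes it G#5.
E#5 down a diminished fourth is B##4.
A diminished fourth down from Db6 gives A5.
F#6: a fourth down reaches C, and 4 semitones makes it C##6.
A diminished fourth down from E5 gives B#4.
G4 down a diminished fourth is D#4.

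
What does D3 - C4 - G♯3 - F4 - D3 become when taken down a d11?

A#1 G#2 D##2 C#3 A#1

D3 becomes A#1
C4 becomes G#2
G#3 becomes D##2
F4 becomes C#3
D3 becomes A#1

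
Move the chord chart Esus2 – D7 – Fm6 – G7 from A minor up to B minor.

F#sus2 E7 Gm6 A7

A minor up to B minor is a major second; each chord root moves by that interval while the quality stays the same.
Esus2: root E up a major second → F#, giving F#sus2.
D7: root D up a major second → E, giving E7.
Fm6: root F up a major second → G, giving Gm6.
G7: root G up a major second → A, giving A7.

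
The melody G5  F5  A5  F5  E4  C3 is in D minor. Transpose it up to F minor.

D minor to F minor up is a minor third, so every note moves up by that interval.
G5 to Bb5
F5 to Ab5
A5 to C6
F5 to Ab5
E4 to G4
C3 to Eb3

Bb5 Ab5 C6 Ab5 G4 Eb3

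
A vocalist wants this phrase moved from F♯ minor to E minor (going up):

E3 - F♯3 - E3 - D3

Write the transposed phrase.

D4 E4 D4 C4

F♯ minor to E minor up is a minor seventh, so every note moves up by that interval.
E3 → D4
F#3 → E4
E3 → D4
D3 → C4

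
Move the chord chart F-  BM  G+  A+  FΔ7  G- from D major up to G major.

D major up to G major is a perfect fourth; each chord root moves by that interval while the quality stays the same.
F-: root F up a perfect fourth → Bb, giving Bb-.
BM: root B up a perfect fourth → E, giving EM.
G+: root G up a perfect fourth → C, giving C+.
A+: root A up a perfect fourth → D, giving D+.
FΔ7: root F up a perfect fourth → Bb, giving BbΔ7.
G-: root G up a perfect fourth → C, giving C-.

Bb- EM C+ D+ BbΔ7 C-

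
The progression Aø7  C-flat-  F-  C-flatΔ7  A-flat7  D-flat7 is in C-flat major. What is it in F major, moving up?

D#ø7 F- B- FΔ7 D7 G7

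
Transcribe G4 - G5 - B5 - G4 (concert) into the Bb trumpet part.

Written C4 sounds as Bb3 on the Bb trumpet, so concert pitches are written a major second up.
G4 becomes A4
G5 becomes A5
B5 becomes C#6
G4 becomes A4

A4 A5 C#6 A4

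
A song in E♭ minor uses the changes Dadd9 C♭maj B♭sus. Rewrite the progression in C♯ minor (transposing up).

B#add9 Amaj G#sus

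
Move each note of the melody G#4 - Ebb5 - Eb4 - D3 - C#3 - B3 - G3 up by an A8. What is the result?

G##5 Eb6 E5 D#4 C##4 B#4 G#4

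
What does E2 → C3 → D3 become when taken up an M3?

G#2 E3 F#3

E2 becomes G#2
C3 becomes E3
D3 becomes F#3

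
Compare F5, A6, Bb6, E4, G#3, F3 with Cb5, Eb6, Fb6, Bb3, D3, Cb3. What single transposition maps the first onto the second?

down an augmented fourth

Take the first pair: F5 → Cb5. F to C spans 4 letter names, so the interval is some kind of fourth.
Cb5 to F5 is 6 semitones, which makes it an augmented fourth; the second version is lower, so the direction is down.
Checking another pair — F3 → Cb3 — gives the same interval.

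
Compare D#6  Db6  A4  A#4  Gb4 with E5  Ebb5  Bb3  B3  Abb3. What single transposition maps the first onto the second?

down a major seventh

From D#6 to E5 is 7 letter names — a seventh of some quality.
E5 to D#6 is 11 semitones, which makes it a major seventh; the second version is lower, so the direction is down.
Checking another pair — Gb4 → Abb3 — gives the same interval.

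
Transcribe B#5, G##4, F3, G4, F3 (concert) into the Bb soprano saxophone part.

C##6 A##4 G3 A4 G3

Written C4 sounds as Bb3 on the Bb soprano saxophone, so concert pitches are written a major second up.
B#5 gives C##6
G##4 gives A##4
F3 gives G3
G4 gives A4
F3 gives G3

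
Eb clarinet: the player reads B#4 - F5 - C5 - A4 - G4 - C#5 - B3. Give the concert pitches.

Written C4 on the Eb clarinet sounds as Eb4, a minor third higher; apply that shift to every note.
B#4 gives D#5
F5 gives Ab5
C5 gives Eb5
A4 gives C5
G4 gives Bb4
C#5 gives E5
B3 gives D4

D#5 Ab5 Eb5 C5 Bb4 E5 D4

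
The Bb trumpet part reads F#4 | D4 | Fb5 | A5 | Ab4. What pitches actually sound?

E4 C4 Ebb5 G5 Gb4

Written C4 on the Bb trumpet sounds as Bb3, a major second lower; apply that shift to every note.
F#4 → E4
D4 → C4
Fb5 → Ebb5
A5 → G5
Ab4 → Gb4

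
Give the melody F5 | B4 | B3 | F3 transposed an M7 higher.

F5 up a major seventh is E6.
B4 up a major seventh is A#5.
B3: a seventh up reaches A, and 11 semitones makes it A#4.
F3: a seventh up reaches E, and 11 semitones makes it E4.

E6 A#5 A#4 E4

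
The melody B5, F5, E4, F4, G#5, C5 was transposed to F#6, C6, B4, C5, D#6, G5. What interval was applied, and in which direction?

up a perfect fifth

Take the first pair: B5 → F#6. B to F spans 5 letter names, so the interval is some kind of fifth.
B5 to F#6 is 7 semitones, which makes it a perfect fifth; the second version is higher, so the direction is up.
Checking another pair — C5 → G5 — gives the same interval.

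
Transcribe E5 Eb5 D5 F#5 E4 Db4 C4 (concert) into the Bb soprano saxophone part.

The Bb soprano saxophone sounds a major second below written, so the written part must be a major second above concert — transpose each note up.
E5 to F#5
Eb5 to F5
D5 to E5
F#5 to G#5
E4 to F#4
Db4 to Eb4
C4 to D4

F#5 F5 E5 G#5 F#4 Eb4 D4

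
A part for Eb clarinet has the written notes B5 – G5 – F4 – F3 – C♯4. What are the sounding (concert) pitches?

Written C4 on the Eb clarinet sounds as Eb4, a minor third higher; apply that shift to every note.
B5 gives D6
G5 gives Bb5
F4 gives Ab4
F3 gives Ab3
C#4 gives E4

D6 Bb5 Ab4 Ab3 E4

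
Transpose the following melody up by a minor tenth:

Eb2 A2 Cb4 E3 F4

Gb3 C4 Ebb5 G4 Ab5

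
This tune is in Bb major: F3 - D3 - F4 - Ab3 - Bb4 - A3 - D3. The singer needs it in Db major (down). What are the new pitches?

Ab2 F2 Ab3 Cb3 Db4 C3 F2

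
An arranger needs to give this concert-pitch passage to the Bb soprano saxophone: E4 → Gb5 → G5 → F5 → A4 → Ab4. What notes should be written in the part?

The Bb soprano saxophone sounds a major second below written, so the written part must be a major second above concert — transpose each note up.
E4 -> F#4
Gb5 -> Ab5
G5 -> A5
F5 -> G5
A4 -> B4
Ab4 -> Bb4

F#4 Ab5 A5 G5 B4 Bb4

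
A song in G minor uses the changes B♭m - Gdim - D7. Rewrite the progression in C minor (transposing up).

Ebm Cdim G7

G minor up to C minor is a perfect fourth; each chord root moves by that interval while the quality stays the same.
B♭m: root B♭ up a perfect fourth → Eb, giving Ebm.
Gdim: root G up a perfect fourth → C, giving Cdim.
D7: root D up a perfect fourth → G, giving G7.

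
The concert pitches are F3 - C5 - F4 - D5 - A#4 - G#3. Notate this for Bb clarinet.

The Bb clarinet sounds a major second below written, so the written part must be a major second above concert — transpose each note up.
F3 to G3
C5 to D5
F4 to G4
D5 to E5
A#4 to B#4
G#3 to A#3

G3 D5 G4 E5 B#4 A#3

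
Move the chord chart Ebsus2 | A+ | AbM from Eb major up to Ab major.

Eb major up to Ab major is a perfect fourth; each chord root moves by that interval while the quality stays the same.
Ebsus2: root Eb up a perfect fourth → Ab, giving Absus2.
A+: root A up a perfect fourth → D, giving D+.
AbM: root Ab up a perfect fourth → Db, giving DbM.

Absus2 D+ DbM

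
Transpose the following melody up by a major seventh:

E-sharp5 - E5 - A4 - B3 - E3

A major seventh up from E#5 gives D##6.
E5 up a major seventh is D#6.
A4 up a major seventh is G#5.
B3: a seventh up reaches A, and 11 semitones makes it A#4.
A major seventh up from E3 gives D#4.

D##6 D#6 G#5 A#4 D#4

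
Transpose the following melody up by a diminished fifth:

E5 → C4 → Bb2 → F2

Bb5 Gb4 Fb3 Cb3

E5 gives Bb5
C4 gives Gb4
Bb2 gives Fb3
F2 gives Cb3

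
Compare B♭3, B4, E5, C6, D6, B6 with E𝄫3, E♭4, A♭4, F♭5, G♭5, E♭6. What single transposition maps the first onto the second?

down an augmented fifth

Take the first pair: Bb3 → Ebb3. B to E spans 5 letter names, so the interval is some kind of fifth.
Ebb3 to Bb3 is 8 semitones, which makes it an augmented fifth; the second version is lower, so the direction is down.
Checking another pair — B6 → Eb6 — gives the same interval.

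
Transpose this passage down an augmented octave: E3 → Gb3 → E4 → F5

E3 gives Eb2
Gb3 gives Gbb2
E4 gives Eb3
F5 gives Fb4

Eb2 Gbb2 Eb3 Fb4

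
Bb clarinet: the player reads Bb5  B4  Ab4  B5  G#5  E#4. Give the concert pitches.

The Bb clarinet sounds a major second below written, so transpose each written note down a major second.
Bb5 -> Ab5
B4 -> A4
Ab4 -> Gb4
B5 -> A5
G#5 -> F#5
E#4 -> D#4

Ab5 A4 Gb4 A5 F#5 D#4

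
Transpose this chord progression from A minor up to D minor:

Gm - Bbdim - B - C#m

Cm Ebdim E F#m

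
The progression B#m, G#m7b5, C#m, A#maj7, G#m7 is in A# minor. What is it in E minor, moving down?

F#m Dm7b5 Gm Emaj7 Dm7

A# minor down to E minor is an augmented fourth; each chord root moves by that interval while the quality stays the same.
B#m: root B# down an augmented fourth → F#, giving F#m.
G#m7b5: root G# down an augmented fourth → D, giving Dm7b5.
C#m: root C# down an augmented fourth → G, giving Gm.
A#maj7: root A# down an augmented fourth → E, giving Emaj7.
G#m7: root G# down an augmented fourth → D, giving Dm7.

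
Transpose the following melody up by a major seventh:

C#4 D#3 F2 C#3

B#4 C##4 E3 B#3

C#4 up a major seventh is B#4.
A major seventh up from D#3 gives C##4.
A major seventh up from F2 gives E3.
C#3: a seventh up reaches B, and 11 semitones makes it B#3.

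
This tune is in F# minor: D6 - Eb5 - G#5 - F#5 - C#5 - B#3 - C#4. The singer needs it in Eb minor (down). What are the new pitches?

From F# down to Eb is an augmented second; apply that to each pitch.
D6 gives Cb6
Eb5 gives Dbb5
G#5 gives F5
F#5 gives Eb5
C#5 gives Bb4
B#3 gives A3
C#4 gives Bb3

Cb6 Dbb5 F5 Eb5 Bb4 A3 Bb3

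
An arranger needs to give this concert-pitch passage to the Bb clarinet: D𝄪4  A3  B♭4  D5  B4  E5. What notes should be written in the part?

The Bb clarinet sounds a major second below written, so the written part must be a major second above concert — transpose each note up.
D##4 -> E##4
A3 -> B3
Bb4 -> C5
D5 -> E5
B4 -> C#5
E5 -> F#5

E##4 B3 C5 E5 C#5 F#5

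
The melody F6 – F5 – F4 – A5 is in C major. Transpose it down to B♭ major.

From C down to B♭ is a major second; apply that to each pitch.
F6 to Eb6
F5 to Eb5
F4 to Eb4
A5 to G5

Eb6 Eb5 Eb4 G5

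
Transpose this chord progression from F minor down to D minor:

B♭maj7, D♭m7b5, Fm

Gmaj7 Bbm7b5 Dm

F minor down to D minor is a minor third; each chord root moves by that interval while the quality stays the same.
B♭maj7: root B♭ down a minor third → G, giving Gmaj7.
D♭m7b5: root D♭ down a minor third → Bb, giving Bbm7b5.
Fm: root F down a minor third → D, giving Dm.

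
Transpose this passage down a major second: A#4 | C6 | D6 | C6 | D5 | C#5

A#4: a second down reaches G, and 2 semitones makes it G#4.
A major second down from C6 gives Bb5.
D6: a second down reaches C, and 2 semitones makes it C6.
A major second down from C6 gives Bb5.
A major second down from D5 gives C5.
A major second down from C#5 gives B4.

G#4 Bb5 C6 Bb5 C5 B4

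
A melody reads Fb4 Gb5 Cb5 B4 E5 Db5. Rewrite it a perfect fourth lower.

Cb4 Db5 Gb4 F#4 B4 Ab4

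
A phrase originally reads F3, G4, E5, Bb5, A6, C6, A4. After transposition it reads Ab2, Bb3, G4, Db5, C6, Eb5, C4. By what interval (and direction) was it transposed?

down a major sixth

Take the first pair: F3 → Ab2. F to A spans 6 letter names, so the interval is some kind of sixth.
Ab2 to F3 is 9 semitones, which makes it a major sixth; the second version is lower, so the direction is down.
Checking another pair — A4 → C4 — gives the same interval.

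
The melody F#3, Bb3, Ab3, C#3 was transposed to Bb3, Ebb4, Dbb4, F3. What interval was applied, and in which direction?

Take the first pair: F#3 → Bb3. F to B spans 4 letter names, so the interval is some kind of fourth.
F#3 to Bb3 is 4 semitones, which makes it a diminished fourth; the second version is higher, so the direction is up.
Checking another pair — C#3 → F3 — gives the same interval.

up a diminished fourth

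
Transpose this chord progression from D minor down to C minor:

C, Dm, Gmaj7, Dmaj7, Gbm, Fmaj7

Bb Cm Fmaj7 Cmaj7 Fbm Ebmaj7

D minor down to C minor is a major second; each chord root moves by that interval while the quality stays the same.
C: root C down a major second → Bb, giving Bb.
Dm: root D down a major second → C, giving Cm.
Gmaj7: root G down a major second → F, giving Fmaj7.
Dmaj7: root D down a major second → C, giving Cmaj7.
Gbm: root Gb down a major second → Fb, giving Fbm.
Fmaj7: root F down a major second → Eb, giving Ebmaj7.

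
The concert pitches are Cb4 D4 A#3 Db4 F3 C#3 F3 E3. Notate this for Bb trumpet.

The Bb trumpet sounds a major second below written, so the written part must be a major second above concert — transpose each note up.
Cb4 → Db4
D4 → E4
A#3 → B#3
Db4 → Eb4
F3 → G3
C#3 → D#3
F3 → G3
E3 → F#3

Db4 E4 B#3 Eb4 G3 D#3 G3 F#3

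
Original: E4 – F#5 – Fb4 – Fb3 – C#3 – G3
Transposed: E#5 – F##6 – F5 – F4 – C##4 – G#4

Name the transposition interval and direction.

Take the first pair: E4 → E#5. E to E spans 8 letter names, so the interval is some kind of octave.
E4 to E#5 is 13 semitones, which makes it an augmented octave; the second version is higher, so the direction is up.
Checking another pair — G3 → G#4 — gives the same interval.

up an augmented octave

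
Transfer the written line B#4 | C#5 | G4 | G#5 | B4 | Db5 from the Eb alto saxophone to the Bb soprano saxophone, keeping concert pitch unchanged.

E#4 F#4 C4 C#5 E4 Gb4

First find concert pitch: the Eb alto saxophone sounds a major sixth below written, so B#4 C#5 G4 G#5 B4 Db5 sounds D#4 E4 Bb3 B4 D4 Fb4.
Then write for Bb soprano saxophone: it sounds a major second below written, so the part must be a major second above concert.
D#4 → E#4
E4 → F#4
Bb3 → C4
B4 → C#5
D4 → E4
Fb4 → Gb4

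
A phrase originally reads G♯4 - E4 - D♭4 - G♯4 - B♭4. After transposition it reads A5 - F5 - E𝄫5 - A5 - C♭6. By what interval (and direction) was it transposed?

up a minor ninth

From G#4 to A5 is 9 letter names — a ninth of some quality.
G#4 to A5 is 13 semitones, which makes it a minor ninth; the second version is higher, so the direction is up.
Checking another pair — Bb4 → Cb6 — gives the same interval.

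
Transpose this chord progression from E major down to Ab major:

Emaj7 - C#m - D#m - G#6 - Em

Abmaj7 Fm Gm C6 Abm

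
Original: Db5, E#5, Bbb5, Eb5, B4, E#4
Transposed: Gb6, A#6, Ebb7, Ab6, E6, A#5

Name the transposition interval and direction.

Take the first pair: Db5 → Gb6. D to G spans 11 letter names, so the interval is some kind of eleventh.
Db5 to Gb6 is 17 semitones, which makes it a perfect eleventh; the second version is higher, so the direction is up.
Checking another pair — E#4 → A#5 — gives the same interval.

up a perfect eleventh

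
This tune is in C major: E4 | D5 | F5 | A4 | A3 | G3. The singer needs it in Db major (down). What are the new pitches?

From C down to Db is a major seventh; apply that to each pitch.
E4 to F3
D5 to Eb4
F5 to Gb4
A4 to Bb3
A3 to Bb2
G3 to Ab2

F3 Eb4 Gb4 Bb3 Bb2 Ab2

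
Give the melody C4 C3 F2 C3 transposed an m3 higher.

Eb4 Eb3 Ab2 Eb3

C4 up a minor third is Eb4.
C3 up a minor third is Eb3.
F2 up a minor third is Ab2.
C3 up a minor third is Eb3.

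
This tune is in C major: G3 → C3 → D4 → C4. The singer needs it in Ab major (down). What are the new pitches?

C major to Ab major down is a major third, so every note moves down by that interval.
G3 gives Eb3
C3 gives Ab2
D4 gives Bb3
C4 gives Ab3

Eb3 Ab2 Bb3 Ab3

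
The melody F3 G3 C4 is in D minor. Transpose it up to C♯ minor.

E4 F#4 B4

D minor to C♯ minor up is a major seventh, so every note moves up by that interval.
F3 -> E4
G3 -> F#4
C4 -> B4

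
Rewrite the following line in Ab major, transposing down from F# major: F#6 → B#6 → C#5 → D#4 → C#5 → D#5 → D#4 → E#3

Ab5 D6 Eb4 F3 Eb4 F4 F3 G2

F# major to Ab major down is an augmented sixth, so every note moves down by that interval.
F#6 -> Ab5
B#6 -> D6
C#5 -> Eb4
D#4 -> F3
C#5 -> Eb4
D#5 -> F4
D#4 -> F3
E#3 -> G2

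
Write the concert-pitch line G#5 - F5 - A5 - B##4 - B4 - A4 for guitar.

G#6 F6 A6 B##5 B5 A5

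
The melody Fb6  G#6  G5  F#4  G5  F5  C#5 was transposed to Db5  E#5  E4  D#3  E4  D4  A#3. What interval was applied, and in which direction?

From Fb6 to Db5 is 10 letter names — a tenth of some quality.
Db5 to Fb6 is 15 semitones, which makes it a minor tenth; the second version is lower, so the direction is down.
Checking another pair — C#5 → A#3 — gives the same interval.

down a minor tenth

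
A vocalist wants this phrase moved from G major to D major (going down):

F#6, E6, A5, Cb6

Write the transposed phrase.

C#6 B5 E5 Gb5

G major to D major down is a perfect fourth, so every note moves down by that interval.
F#6 -> C#6
E6 -> B5
A5 -> E5
Cb6 -> Gb5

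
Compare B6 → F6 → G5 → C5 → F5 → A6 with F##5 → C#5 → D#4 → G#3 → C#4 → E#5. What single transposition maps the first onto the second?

down a diminished eleventh

From B6 to F##5 is 11 letter names — an eleventh of some quality.
F##5 to B6 is 16 semitones, which makes it a diminished eleventh; the second version is lower, so the direction is down.
Checking another pair — A6 → E#5 — gives the same interval.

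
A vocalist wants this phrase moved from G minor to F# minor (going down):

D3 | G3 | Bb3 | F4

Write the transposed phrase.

G minor to F# minor down is a minor second, so every note moves down by that interval.
D3 -> C#3
G3 -> F#3
Bb3 -> A3
F4 -> E4

C#3 F#3 A3 E4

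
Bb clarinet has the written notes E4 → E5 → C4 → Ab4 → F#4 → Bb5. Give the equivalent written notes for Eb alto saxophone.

B4 B5 G4 Eb5 C#5 F6

First find concert pitch: the Bb clarinet sounds a major second below written, so E4 E5 C4 Ab4 F#4 Bb5 sounds D4 D5 Bb3 Gb4 E4 Ab5.
Then write for Eb alto saxophone: it sounds a major sixth below written, so the part must be a major sixth above concert.
D4 → B4
D5 → B5
Bb3 → G4
Gb4 → Eb5
E4 → C#5
Ab5 → F6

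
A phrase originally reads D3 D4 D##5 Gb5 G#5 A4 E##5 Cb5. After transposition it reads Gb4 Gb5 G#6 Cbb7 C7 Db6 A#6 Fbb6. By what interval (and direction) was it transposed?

up a diminished eleventh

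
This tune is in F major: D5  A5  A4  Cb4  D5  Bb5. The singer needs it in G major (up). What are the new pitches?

E5 B5 B4 Db4 E5 C6

F major to G major up is a major second, so every note moves up by that interval.
D5 gives E5
A5 gives B5
A4 gives B4
Cb4 gives Db4
D5 gives E5
Bb5 gives C6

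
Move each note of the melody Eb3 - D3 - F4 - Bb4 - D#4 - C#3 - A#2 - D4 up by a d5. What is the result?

Bbb3 Ab3 Cb5 Fb5 A4 G3 E3 Ab4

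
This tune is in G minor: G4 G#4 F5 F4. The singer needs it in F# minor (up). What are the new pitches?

F#5 F##5 E6 E5

From G up to F# is a major seventh; apply that to each pitch.
G4 becomes F#5
G#4 becomes F##5
F5 becomes E6
F4 becomes E5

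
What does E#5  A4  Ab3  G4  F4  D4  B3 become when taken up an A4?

A##5 D#5 D4 C#5 B4 G#4 E#4

E#5 → A##5
A4 → D#5
Ab3 → D4
G4 → C#5
F4 → B4
D4 → G#4
B3 → E#4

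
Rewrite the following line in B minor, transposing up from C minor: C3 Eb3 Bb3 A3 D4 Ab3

B3 D4 A4 G#4 C#5 G4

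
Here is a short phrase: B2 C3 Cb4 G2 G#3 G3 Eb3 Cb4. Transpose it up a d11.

B2 becomes Eb4
C3 becomes Fb4
Cb4 becomes Fbb5
G2 becomes Cb4
G#3 becomes C5
G3 becomes Cb5
Eb3 becomes Abb4
Cb4 becomes Fbb5

Eb4 Fb4 Fbb5 Cb4 C5 Cb5 Abb4 Fbb5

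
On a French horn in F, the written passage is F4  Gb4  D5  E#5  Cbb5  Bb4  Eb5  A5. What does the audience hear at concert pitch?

Written C4 on the French horn in F sounds as F3, a perfect fifth lower; apply that shift to every note.
F4 to Bb3
Gb4 to Cb4
D5 to G4
E#5 to A#4
Cbb5 to Fbb4
Bb4 to Eb4
Eb5 to Ab4
A5 to D5

Bb3 Cb4 G4 A#4 Fbb4 Eb4 Ab4 D5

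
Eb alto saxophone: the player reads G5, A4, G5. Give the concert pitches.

Written C4 on the Eb alto saxophone sounds as Eb3, a major sixth lower; apply that shift to every note.
G5 becomes Bb4
A4 becomes C4
G5 becomes Bb4

Bb4 C4 Bb4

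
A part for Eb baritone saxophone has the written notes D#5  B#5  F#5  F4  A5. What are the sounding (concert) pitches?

F#3 D#4 A3 Ab2 C4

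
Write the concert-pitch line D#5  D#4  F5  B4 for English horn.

Written C4 sounds as F3 on the English horn, so concert pitches are written a perfect fifth up.
D#5 -> A#5
D#4 -> A#4
F5 -> C6
B4 -> F#5

A#5 A#4 C6 F#5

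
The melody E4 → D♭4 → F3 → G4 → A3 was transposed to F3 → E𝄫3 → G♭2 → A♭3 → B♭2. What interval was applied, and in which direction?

From E4 to F3 is 7 letter names — a seventh of some quality.
F3 to E4 is 11 semitones, which makes it a major seventh; the second version is lower, so the direction is down.
Checking another pair — A3 → Bb2 — gives the same interval.

down a major seventh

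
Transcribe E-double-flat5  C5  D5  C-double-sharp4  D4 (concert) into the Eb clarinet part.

The Eb clarinet sounds a minor third above written, so the written part must be a minor third below concert — transpose each note down.
Ebb5 → Cb5
C5 → A4
D5 → B4
C##4 → A##3
D4 → B3

Cb5 A4 B4 A##3 B3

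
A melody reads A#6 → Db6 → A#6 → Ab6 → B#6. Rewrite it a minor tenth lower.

F##5 Bb4 F##5 F5 G##5

A#6 to F##5
Db6 to Bb4
A#6 to F##5
Ab6 to F5
B#6 to G##5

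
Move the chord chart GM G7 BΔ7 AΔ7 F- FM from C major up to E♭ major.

C major up to E♭ major is a minor third; each chord root moves by that interval while the quality stays the same.
GM: root G up a minor third → Bb, giving BbM.
G7: root G up a minor third → Bb, giving Bb7.
BΔ7: root B up a minor third → D, giving DΔ7.
AΔ7: root A up a minor third → C, giving CΔ7.
F-: root F up a minor third → Ab, giving Ab-.
FM: root F up a minor third → Ab, giving AbM.

BbM Bb7 DΔ7 CΔ7 Ab- AbM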